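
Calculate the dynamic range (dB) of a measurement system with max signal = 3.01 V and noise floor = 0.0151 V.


Dynamic range = 20 * log10(Vmax / Vnoise).
DR = 20 * log10(3.01 / 0.0151)
DR = 20 * log10(199.34)
DR = 45.99 dB

45.99 dB


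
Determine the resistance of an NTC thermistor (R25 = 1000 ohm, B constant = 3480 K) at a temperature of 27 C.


NTC thermistor equation: Rt = R25 * exp(B * (1/T - 1/T25)).
T in Kelvin: 300.15 K, T25 = 298.15 K
1/T - 1/T25 = 1/300.15 - 1/298.15 = -2.235e-05
B * (1/T - 1/T25) = 3480 * -2.235e-05 = -0.0778
Rt = 1000 * exp(-0.0778) = 925.2 ohm

925.2 ohm


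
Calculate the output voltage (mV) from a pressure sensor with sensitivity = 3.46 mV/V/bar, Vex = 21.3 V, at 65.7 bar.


Output = sensitivity * Vex * P.
Vout = 3.46 * 21.3 * 65.7
Vout = 73.698 * 65.7
Vout = 4841.96 mV

4841.96 mV


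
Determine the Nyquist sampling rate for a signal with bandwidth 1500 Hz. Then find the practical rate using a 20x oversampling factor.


By Nyquist theorem, fs_min = 2 * fmax.
fs_min = 2 * 1500 = 3000 Hz
Practical rate = 20 * fs_min = 20 * 3000 = 60000 Hz

fs_min = 3000 Hz, fs_practical = 60000 Hz


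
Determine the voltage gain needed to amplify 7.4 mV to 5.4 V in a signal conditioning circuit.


Gain = Vout / Vin (converting to same units).
G = 5.4 V / 7.4 mV
G = 5400.0 mV / 7.4 mV
G = 729.73

729.73


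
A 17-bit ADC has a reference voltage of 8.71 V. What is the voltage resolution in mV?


The resolution (LSB) of an ADC is Vref / 2^n.
LSB = 8.71 / 2^17
LSB = 8.71 / 131072
LSB = 6.645e-05 V = 0.06645203 mV

0.06645203 mV


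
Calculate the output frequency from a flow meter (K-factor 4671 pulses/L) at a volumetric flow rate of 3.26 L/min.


Frequency = K * Q / 60 (converting L/min to L/s).
f = 4671 * 3.26 / 60
f = 15227.46 / 60
f = 253.79 Hz

253.79 Hz


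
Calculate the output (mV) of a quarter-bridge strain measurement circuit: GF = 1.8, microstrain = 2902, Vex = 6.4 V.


Quarter bridge output: Vout = (GF * epsilon * Vex) / 4.
Vout = (1.8 * 2902e-6 * 6.4) / 4
Vout = 0.03343104 / 4 V
Vout = 0.00835776 V = 8.3578 mV

8.3578 mV


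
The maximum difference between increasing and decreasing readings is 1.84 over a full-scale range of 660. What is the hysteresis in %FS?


Hysteresis = (max difference / full scale) * 100%.
H = (1.84 / 660) * 100
H = 0.279 %FS

0.279 %FS


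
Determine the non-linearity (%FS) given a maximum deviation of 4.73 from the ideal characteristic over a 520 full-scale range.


Linearity error = (max deviation / full scale) * 100%.
Linearity = (4.73 / 520) * 100
Linearity = 0.91 %FS

0.91 %FS


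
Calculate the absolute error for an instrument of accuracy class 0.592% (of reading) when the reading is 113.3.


Absolute error = (accuracy% / 100) * reading.
Error = (0.592 / 100) * 113.3
Error = 0.00592 * 113.3
Error = 0.6707

0.6707


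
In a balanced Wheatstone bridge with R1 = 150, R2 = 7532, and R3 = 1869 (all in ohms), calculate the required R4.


At balance: R1*R4 = R2*R3, so R4 = R2*R3/R1.
R4 = 7532 * 1869 / 150
R4 = 14077308 / 150
R4 = 93848.72 ohm

93848.72 ohm


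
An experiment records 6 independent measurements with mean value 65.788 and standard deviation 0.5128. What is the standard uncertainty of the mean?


The standard uncertainty for Type A evaluation is u = s / sqrt(n).
u = 0.5128 / sqrt(6)
u = 0.5128 / 2.4495
u = 0.2093

0.2093


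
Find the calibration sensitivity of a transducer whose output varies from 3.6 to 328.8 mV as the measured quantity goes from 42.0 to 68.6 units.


Sensitivity = (y2 - y1) / (x2 - x1).
S = (328.8 - 3.6) / (68.6 - 42.0)
S = 325.2 / 26.6
S = 12.2256 mV/unit

12.2256 mV/unit


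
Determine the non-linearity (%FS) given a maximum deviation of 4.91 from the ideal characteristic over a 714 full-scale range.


Linearity error = (max deviation / full scale) * 100%.
Linearity = (4.91 / 714) * 100
Linearity = 0.688 %FS

0.688 %FS


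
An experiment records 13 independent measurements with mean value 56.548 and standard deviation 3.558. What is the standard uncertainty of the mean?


The standard uncertainty for Type A evaluation is u = s / sqrt(n).
u = 3.558 / sqrt(13)
u = 3.558 / 3.6056
u = 0.9868

0.9868


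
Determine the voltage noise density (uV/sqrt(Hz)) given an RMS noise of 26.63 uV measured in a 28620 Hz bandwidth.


Noise spectral density = Vrms / sqrt(BW).
NSD = 26.63 / sqrt(28620)
NSD = 26.63 / 169.1745
NSD = 0.1574 uV/sqrt(Hz)

0.1574 uV/sqrt(Hz)


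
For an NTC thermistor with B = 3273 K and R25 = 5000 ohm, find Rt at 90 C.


NTC thermistor equation: Rt = R25 * exp(B * (1/T - 1/T25)).
T in Kelvin: 363.15 K, T25 = 298.15 K
1/T - 1/T25 = 1/363.15 - 1/298.15 = -0.00060033
B * (1/T - 1/T25) = 3273 * -0.00060033 = -1.9649
Rt = 5000 * exp(-1.9649) = 700.9 ohm

700.9 ohm


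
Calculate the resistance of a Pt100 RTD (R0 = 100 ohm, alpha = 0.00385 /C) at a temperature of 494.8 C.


The RTD equation: Rt = R0 * (1 + alpha * T).
Rt = 100 * (1 + 0.00385 * 494.8)
Rt = 100 * (1 + 1.90498)
Rt = 100 * 2.90498
Rt = 290.498 ohm

290.498 ohm


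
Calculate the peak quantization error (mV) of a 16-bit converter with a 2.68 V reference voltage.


The maximum quantization error is +/- LSB/2.
LSB = Vref / 2^n = 2.68 / 65536 = 4.089e-05 V
Max error = LSB / 2 = 4.089e-05 / 2 = 2.045e-05 V
Max error = 0.0204 mV

0.0204 mV


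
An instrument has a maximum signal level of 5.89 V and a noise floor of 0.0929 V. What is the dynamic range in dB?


Dynamic range = 20 * log10(Vmax / Vnoise).
DR = 20 * log10(5.89 / 0.0929)
DR = 20 * log10(63.4)
DR = 36.04 dB

36.04 dB


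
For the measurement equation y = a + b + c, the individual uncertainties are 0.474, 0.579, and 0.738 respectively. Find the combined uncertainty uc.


For a sum of independent quantities, uc = sqrt(u1^2 + u2^2 + u3^2).
uc = sqrt(0.474^2 + 0.579^2 + 0.738^2)
uc = sqrt(0.224676 + 0.335241 + 0.544644)
uc = 1.051

1.051


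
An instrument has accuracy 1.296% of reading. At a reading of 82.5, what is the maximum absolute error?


Absolute error = (accuracy% / 100) * reading.
Error = (1.296 / 100) * 82.5
Error = 0.01296 * 82.5
Error = 1.0692

1.0692


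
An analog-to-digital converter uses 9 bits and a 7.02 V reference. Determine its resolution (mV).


The resolution (LSB) of an ADC is Vref / 2^n.
LSB = 7.02 / 2^9
LSB = 7.02 / 512
LSB = 0.01371094 V = 13.7109375 mV

13.7109375 mV


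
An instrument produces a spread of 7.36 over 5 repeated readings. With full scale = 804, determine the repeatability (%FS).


Repeatability = (spread / full scale) * 100%.
R = (7.36 / 804) * 100
R = 0.915 %FS

0.915 %FS


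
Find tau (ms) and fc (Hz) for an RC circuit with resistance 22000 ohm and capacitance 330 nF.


Time constant: tau = R * C.
tau = 22000 * 3.30e-07 = 0.00726 s
tau = 7.26 ms
Cutoff frequency: fc = 1 / (2*pi*R*C).
fc = 1 / (2*pi*0.00726) = 21.92 Hz

tau = 7.26 ms, fc = 21.92 Hz


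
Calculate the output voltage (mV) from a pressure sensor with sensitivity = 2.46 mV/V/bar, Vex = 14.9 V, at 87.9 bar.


Output = sensitivity * Vex * P.
Vout = 2.46 * 14.9 * 87.9
Vout = 36.654 * 87.9
Vout = 3221.89 mV

3221.89 mV


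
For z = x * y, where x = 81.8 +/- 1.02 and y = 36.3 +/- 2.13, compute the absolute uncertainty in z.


For a product z = x*y, the relative uncertainty is:
uz/z = sqrt((ux/x)^2 + (uy/y)^2)
Relative uncertainties: ux/x = 1.02/81.8 = 0.012469
uy/y = 2.13/36.3 = 0.058678
z = 81.8 * 36.3 = 2969.3
uz = 2969.3 * sqrt(0.012469^2 + 0.058678^2) = 178.125

178.125


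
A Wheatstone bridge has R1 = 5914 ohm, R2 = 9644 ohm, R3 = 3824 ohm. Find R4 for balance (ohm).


At balance: R1*R4 = R2*R3, so R4 = R2*R3/R1.
R4 = 9644 * 3824 / 5914
R4 = 36878656 / 5914
R4 = 6235.82 ohm

6235.82 ohm


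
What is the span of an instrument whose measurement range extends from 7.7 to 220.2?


Span = upper range - lower range.
Span = 220.2 - (7.7)
Span = 212.5

212.5


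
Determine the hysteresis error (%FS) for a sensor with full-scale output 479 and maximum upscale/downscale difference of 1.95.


Hysteresis = (max difference / full scale) * 100%.
H = (1.95 / 479) * 100
H = 0.407 %FS

0.407 %FS


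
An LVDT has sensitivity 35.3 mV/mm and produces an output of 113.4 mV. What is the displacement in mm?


Displacement = Vout / sensitivity.
d = 113.4 / 35.3
d = 3.212 mm

3.212 mm


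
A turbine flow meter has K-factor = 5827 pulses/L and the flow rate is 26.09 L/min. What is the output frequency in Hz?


Frequency = K * Q / 60 (converting L/min to L/s).
f = 5827 * 26.09 / 60
f = 152026.43 / 60
f = 2533.77 Hz

2533.77 Hz


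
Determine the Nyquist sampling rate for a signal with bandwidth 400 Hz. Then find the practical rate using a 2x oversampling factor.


By Nyquist theorem, fs_min = 2 * fmax.
fs_min = 2 * 400 = 800 Hz
Practical rate = 2 * fs_min = 2 * 800 = 1600 Hz

fs_min = 800 Hz, fs_practical = 1600 Hz


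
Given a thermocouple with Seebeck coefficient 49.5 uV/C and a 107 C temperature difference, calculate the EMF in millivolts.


The thermocouple output V = sensitivity * dT.
V = 49.5 uV/C * 107 C
V = 5296.5 uV
V = 5.296 mV

5.296 mV


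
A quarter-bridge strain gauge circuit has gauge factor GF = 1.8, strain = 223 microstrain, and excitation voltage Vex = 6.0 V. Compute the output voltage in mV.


Quarter bridge output: Vout = (GF * epsilon * Vex) / 4.
Vout = (1.8 * 223e-6 * 6.0) / 4
Vout = 0.0024084 / 4 V
Vout = 0.0006021 V = 0.6021 mV

0.6021 mV


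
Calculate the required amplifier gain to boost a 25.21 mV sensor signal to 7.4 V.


Gain = Vout / Vin (converting to same units).
G = 7.4 V / 25.21 mV
G = 7400.0 mV / 25.21 mV
G = 293.53

293.53


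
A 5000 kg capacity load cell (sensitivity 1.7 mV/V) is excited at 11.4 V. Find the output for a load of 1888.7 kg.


Vout = rated_output * Vex * (load / capacity).
Vout = 1.7 * 11.4 * (1888.7 / 5000)
Vout = 1.7 * 11.4 * 0.37774
Vout = 7.321 mV

7.321 mV


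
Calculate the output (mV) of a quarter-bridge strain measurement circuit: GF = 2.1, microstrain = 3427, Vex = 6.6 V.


Quarter bridge output: Vout = (GF * epsilon * Vex) / 4.
Vout = (2.1 * 3427e-6 * 6.6) / 4
Vout = 0.04749822 / 4 V
Vout = 0.01187456 V = 11.8746 mV

11.8746 mV


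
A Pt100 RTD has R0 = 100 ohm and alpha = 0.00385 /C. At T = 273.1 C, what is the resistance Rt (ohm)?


The RTD equation: Rt = R0 * (1 + alpha * T).
Rt = 100 * (1 + 0.00385 * 273.1)
Rt = 100 * (1 + 1.051435)
Rt = 100 * 2.051435
Rt = 205.144 ohm

205.144 ohm


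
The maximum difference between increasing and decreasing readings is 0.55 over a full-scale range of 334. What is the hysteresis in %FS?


Hysteresis = (max difference / full scale) * 100%.
H = (0.55 / 334) * 100
H = 0.165 %FS

0.165 %FS


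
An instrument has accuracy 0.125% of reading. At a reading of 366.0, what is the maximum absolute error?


Absolute error = (accuracy% / 100) * reading.
Error = (0.125 / 100) * 366.0
Error = 0.00125 * 366.0
Error = 0.4575

0.4575


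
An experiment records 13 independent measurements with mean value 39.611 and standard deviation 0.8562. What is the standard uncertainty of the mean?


The standard uncertainty for Type A evaluation is u = s / sqrt(n).
u = 0.8562 / sqrt(13)
u = 0.8562 / 3.6056
u = 0.2375

0.2375


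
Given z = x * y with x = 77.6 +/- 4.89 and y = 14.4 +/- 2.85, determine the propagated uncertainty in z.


For a product z = x*y, the relative uncertainty is:
uz/z = sqrt((ux/x)^2 + (uy/y)^2)
Relative uncertainties: ux/x = 4.89/77.6 = 0.063015
uy/y = 2.85/14.4 = 0.197917
z = 77.6 * 14.4 = 1117.4
uz = 1117.4 * sqrt(0.063015^2 + 0.197917^2) = 232.099

232.099


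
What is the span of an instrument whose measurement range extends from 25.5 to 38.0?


Span = upper range - lower range.
Span = 38.0 - (25.5)
Span = 12.5

12.5


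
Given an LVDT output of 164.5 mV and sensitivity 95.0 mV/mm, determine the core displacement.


Displacement = Vout / sensitivity.
d = 164.5 / 95.0
d = 1.732 mm

1.732 mm


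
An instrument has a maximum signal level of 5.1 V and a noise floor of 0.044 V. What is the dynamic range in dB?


Dynamic range = 20 * log10(Vmax / Vnoise).
DR = 20 * log10(5.1 / 0.044)
DR = 20 * log10(115.91)
DR = 41.28 dB

41.28 dB


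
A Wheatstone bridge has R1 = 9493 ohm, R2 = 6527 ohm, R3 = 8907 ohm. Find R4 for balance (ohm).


At balance: R1*R4 = R2*R3, so R4 = R2*R3/R1.
R4 = 6527 * 8907 / 9493
R4 = 58135989 / 9493
R4 = 6124.09 ohm

6124.09 ohm


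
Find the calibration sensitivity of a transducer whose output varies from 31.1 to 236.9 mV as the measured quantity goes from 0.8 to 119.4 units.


Sensitivity = (y2 - y1) / (x2 - x1).
S = (236.9 - 31.1) / (119.4 - 0.8)
S = 205.8 / 118.6
S = 1.7352 mV/unit

1.7352 mV/unit


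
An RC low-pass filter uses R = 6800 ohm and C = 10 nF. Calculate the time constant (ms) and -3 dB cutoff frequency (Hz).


Time constant: tau = R * C.
tau = 6800 * 1.00e-08 = 6.8e-05 s
tau = 0.068 ms
Cutoff frequency: fc = 1 / (2*pi*R*C).
fc = 1 / (2*pi*6.8e-05) = 2340.51 Hz

tau = 0.068 ms, fc = 2340.51 Hz


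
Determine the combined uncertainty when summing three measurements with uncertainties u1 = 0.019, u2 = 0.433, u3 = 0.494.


For a sum of independent quantities, uc = sqrt(u1^2 + u2^2 + u3^2).
uc = sqrt(0.019^2 + 0.433^2 + 0.494^2)
uc = sqrt(0.000361 + 0.187489 + 0.244036)
uc = 0.6572

0.6572


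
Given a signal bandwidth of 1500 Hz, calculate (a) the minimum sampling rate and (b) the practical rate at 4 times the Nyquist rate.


By Nyquist theorem, fs_min = 2 * fmax.
fs_min = 2 * 1500 = 3000 Hz
Practical rate = 4 * fs_min = 4 * 3000 = 12000 Hz

fs_min = 3000 Hz, fs_practical = 12000 Hz


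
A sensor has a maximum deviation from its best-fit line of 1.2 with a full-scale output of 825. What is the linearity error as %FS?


Linearity error = (max deviation / full scale) * 100%.
Linearity = (1.2 / 825) * 100
Linearity = 0.145 %FS

0.145 %FS


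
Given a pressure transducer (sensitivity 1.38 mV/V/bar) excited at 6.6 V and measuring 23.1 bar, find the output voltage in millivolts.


Output = sensitivity * Vex * P.
Vout = 1.38 * 6.6 * 23.1
Vout = 9.108 * 23.1
Vout = 210.39 mV

210.39 mV


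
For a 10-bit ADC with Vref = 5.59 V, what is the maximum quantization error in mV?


The maximum quantization error is +/- LSB/2.
LSB = Vref / 2^n = 5.59 / 1024 = 0.00545898 V
Max error = LSB / 2 = 0.00545898 / 2 = 0.00272949 V
Max error = 2.7295 mV

2.7295 mV


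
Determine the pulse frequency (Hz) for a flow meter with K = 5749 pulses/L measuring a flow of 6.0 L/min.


Frequency = K * Q / 60 (converting L/min to L/s).
f = 5749 * 6.0 / 60
f = 34494.0 / 60
f = 574.9 Hz

574.9 Hz


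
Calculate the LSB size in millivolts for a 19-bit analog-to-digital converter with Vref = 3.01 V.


The resolution (LSB) of an ADC is Vref / 2^n.
LSB = 3.01 / 2^19
LSB = 3.01 / 524288
LSB = 5.74e-06 V = 0.00574112 mV

0.00574112 mV


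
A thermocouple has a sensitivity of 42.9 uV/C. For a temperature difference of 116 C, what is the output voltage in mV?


The thermocouple output V = sensitivity * dT.
V = 42.9 uV/C * 116 C
V = 4976.4 uV
V = 4.976 mV

4.976 mV


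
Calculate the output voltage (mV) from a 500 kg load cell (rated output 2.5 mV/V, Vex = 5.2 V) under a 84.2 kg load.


Vout = rated_output * Vex * (load / capacity).
Vout = 2.5 * 5.2 * (84.2 / 500)
Vout = 2.5 * 5.2 * 0.1684
Vout = 2.189 mV

2.189 mV


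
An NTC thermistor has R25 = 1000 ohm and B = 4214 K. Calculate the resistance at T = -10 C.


NTC thermistor equation: Rt = R25 * exp(B * (1/T - 1/T25)).
T in Kelvin: 263.15 K, T25 = 298.15 K
1/T - 1/T25 = 1/263.15 - 1/298.15 = 0.0004461
B * (1/T - 1/T25) = 4214 * 0.0004461 = 1.8799
Rt = 1000 * exp(1.8799) = 6552.6 ohm

6552.6 ohm


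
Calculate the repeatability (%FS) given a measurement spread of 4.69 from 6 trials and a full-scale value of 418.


Repeatability = (spread / full scale) * 100%.
R = (4.69 / 418) * 100
R = 1.122 %FS

1.122 %FS


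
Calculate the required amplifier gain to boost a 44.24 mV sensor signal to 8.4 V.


Gain = Vout / Vin (converting to same units).
G = 8.4 V / 44.24 mV
G = 8400.0 mV / 44.24 mV
G = 189.87

189.87


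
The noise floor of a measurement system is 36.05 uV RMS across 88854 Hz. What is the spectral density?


Noise spectral density = Vrms / sqrt(BW).
NSD = 36.05 / sqrt(88854)
NSD = 36.05 / 298.0839
NSD = 0.1209 uV/sqrt(Hz)

0.1209 uV/sqrt(Hz)


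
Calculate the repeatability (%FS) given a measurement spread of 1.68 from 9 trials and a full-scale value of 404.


Repeatability = (spread / full scale) * 100%.
R = (1.68 / 404) * 100
R = 0.416 %FS

0.416 %FS


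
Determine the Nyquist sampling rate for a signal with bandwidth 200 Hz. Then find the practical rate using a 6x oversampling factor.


By Nyquist theorem, fs_min = 2 * fmax.
fs_min = 2 * 200 = 400 Hz
Practical rate = 6 * fs_min = 6 * 400 = 2400 Hz

fs_min = 400 Hz, fs_practical = 2400 Hz


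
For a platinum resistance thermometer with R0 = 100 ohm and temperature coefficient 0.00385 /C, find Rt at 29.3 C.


The RTD equation: Rt = R0 * (1 + alpha * T).
Rt = 100 * (1 + 0.00385 * 29.3)
Rt = 100 * (1 + 0.112805)
Rt = 100 * 1.112805
Rt = 111.281 ohm

111.281 ohm


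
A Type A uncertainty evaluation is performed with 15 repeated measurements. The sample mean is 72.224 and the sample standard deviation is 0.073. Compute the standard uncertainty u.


The standard uncertainty for Type A evaluation is u = s / sqrt(n).
u = 0.073 / sqrt(15)
u = 0.073 / 3.873
u = 0.0188

0.0188


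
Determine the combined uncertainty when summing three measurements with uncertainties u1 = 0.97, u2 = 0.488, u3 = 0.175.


For a sum of independent quantities, uc = sqrt(u1^2 + u2^2 + u3^2).
uc = sqrt(0.97^2 + 0.488^2 + 0.175^2)
uc = sqrt(0.9409 + 0.238144 + 0.030625)
uc = 1.0998

1.0998


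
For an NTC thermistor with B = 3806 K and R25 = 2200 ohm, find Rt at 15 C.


NTC thermistor equation: Rt = R25 * exp(B * (1/T - 1/T25)).
T in Kelvin: 288.15 K, T25 = 298.15 K
1/T - 1/T25 = 1/288.15 - 1/298.15 = 0.0001164
B * (1/T - 1/T25) = 3806 * 0.0001164 = 0.443
Rt = 2200 * exp(0.443) = 3426.3 ohm

3426.3 ohm


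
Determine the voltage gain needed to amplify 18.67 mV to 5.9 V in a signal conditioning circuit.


Gain = Vout / Vin (converting to same units).
G = 5.9 V / 18.67 mV
G = 5900.0 mV / 18.67 mV
G = 316.01

316.01


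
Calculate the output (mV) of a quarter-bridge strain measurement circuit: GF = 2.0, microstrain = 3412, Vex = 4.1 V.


Quarter bridge output: Vout = (GF * epsilon * Vex) / 4.
Vout = (2.0 * 3412e-6 * 4.1) / 4
Vout = 0.0279784 / 4 V
Vout = 0.0069946 V = 6.9946 mV

6.9946 mV


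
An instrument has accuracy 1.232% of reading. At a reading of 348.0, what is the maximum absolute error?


Absolute error = (accuracy% / 100) * reading.
Error = (1.232 / 100) * 348.0
Error = 0.01232 * 348.0
Error = 4.2874

4.2874


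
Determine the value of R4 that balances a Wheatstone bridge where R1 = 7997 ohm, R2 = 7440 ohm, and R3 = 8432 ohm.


At balance: R1*R4 = R2*R3, so R4 = R2*R3/R1.
R4 = 7440 * 8432 / 7997
R4 = 62734080 / 7997
R4 = 7844.7 ohm

7844.7 ohm


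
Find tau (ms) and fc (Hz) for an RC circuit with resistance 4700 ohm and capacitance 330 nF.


Time constant: tau = R * C.
tau = 4700 * 3.30e-07 = 0.001551 s
tau = 1.551 ms
Cutoff frequency: fc = 1 / (2*pi*R*C).
fc = 1 / (2*pi*0.001551) = 102.61 Hz

tau = 1.551 ms, fc = 102.61 Hz


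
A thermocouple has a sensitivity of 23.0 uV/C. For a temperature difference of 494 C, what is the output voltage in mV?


The thermocouple output V = sensitivity * dT.
V = 23.0 uV/C * 494 C
V = 11362.0 uV
V = 11.362 mV

11.362 mV


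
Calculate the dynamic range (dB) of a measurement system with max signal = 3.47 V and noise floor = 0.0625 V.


Dynamic range = 20 * log10(Vmax / Vnoise).
DR = 20 * log10(3.47 / 0.0625)
DR = 20 * log10(55.52)
DR = 34.89 dB

34.89 dB


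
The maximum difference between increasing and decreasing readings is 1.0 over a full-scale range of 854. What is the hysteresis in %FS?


Hysteresis = (max difference / full scale) * 100%.
H = (1.0 / 854) * 100
H = 0.117 %FS

0.117 %FS


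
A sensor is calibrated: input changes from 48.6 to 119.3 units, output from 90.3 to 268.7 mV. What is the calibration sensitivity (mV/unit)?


Sensitivity = (y2 - y1) / (x2 - x1).
S = (268.7 - 90.3) / (119.3 - 48.6)
S = 178.4 / 70.7
S = 2.5233 mV/unit

2.5233 mV/unit


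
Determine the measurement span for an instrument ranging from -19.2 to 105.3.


Span = upper range - lower range.
Span = 105.3 - (-19.2)
Span = 124.5

124.5


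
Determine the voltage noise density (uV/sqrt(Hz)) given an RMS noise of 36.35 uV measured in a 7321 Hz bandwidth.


Noise spectral density = Vrms / sqrt(BW).
NSD = 36.35 / sqrt(7321)
NSD = 36.35 / 85.5628
NSD = 0.4248 uV/sqrt(Hz)

0.4248 uV/sqrt(Hz)


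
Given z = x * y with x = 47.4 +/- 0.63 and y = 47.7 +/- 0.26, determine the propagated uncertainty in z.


For a product z = x*y, the relative uncertainty is:
uz/z = sqrt((ux/x)^2 + (uy/y)^2)
Relative uncertainties: ux/x = 0.63/47.4 = 0.013291
uy/y = 0.26/47.7 = 0.005451
z = 47.4 * 47.7 = 2261.0
uz = 2261.0 * sqrt(0.013291^2 + 0.005451^2) = 32.48

32.48


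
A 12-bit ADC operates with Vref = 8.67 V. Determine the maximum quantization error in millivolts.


The maximum quantization error is +/- LSB/2.
LSB = Vref / 2^n = 8.67 / 4096 = 0.0021167 V
Max error = LSB / 2 = 0.0021167 / 2 = 0.00105835 V
Max error = 1.0583 mV

1.0583 mV


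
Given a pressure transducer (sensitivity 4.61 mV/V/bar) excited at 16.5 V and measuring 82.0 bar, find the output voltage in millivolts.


Output = sensitivity * Vex * P.
Vout = 4.61 * 16.5 * 82.0
Vout = 76.065 * 82.0
Vout = 6237.33 mV

6237.33 mV


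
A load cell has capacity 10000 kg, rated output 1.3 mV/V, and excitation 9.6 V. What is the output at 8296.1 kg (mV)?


Vout = rated_output * Vex * (load / capacity).
Vout = 1.3 * 9.6 * (8296.1 / 10000)
Vout = 1.3 * 9.6 * 0.82961
Vout = 10.354 mV

10.354 mV


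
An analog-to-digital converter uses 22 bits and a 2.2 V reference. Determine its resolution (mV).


The resolution (LSB) of an ADC is Vref / 2^n.
LSB = 2.2 / 2^22
LSB = 2.2 / 4194304
LSB = 5.2e-07 V = 0.00052452 mV

0.00052452 mV


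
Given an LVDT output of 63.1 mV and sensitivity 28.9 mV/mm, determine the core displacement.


Displacement = Vout / sensitivity.
d = 63.1 / 28.9
d = 2.183 mm

2.183 mm


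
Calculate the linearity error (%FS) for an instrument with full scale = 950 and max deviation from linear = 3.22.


Linearity error = (max deviation / full scale) * 100%.
Linearity = (3.22 / 950) * 100
Linearity = 0.339 %FS

0.339 %FS


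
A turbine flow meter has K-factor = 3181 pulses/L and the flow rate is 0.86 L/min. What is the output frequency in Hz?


Frequency = K * Q / 60 (converting L/min to L/s).
f = 3181 * 0.86 / 60
f = 2735.66 / 60
f = 45.59 Hz

45.59 Hz


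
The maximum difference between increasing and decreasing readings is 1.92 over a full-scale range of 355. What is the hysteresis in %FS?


Hysteresis = (max difference / full scale) * 100%.
H = (1.92 / 355) * 100
H = 0.541 %FS

0.541 %FS


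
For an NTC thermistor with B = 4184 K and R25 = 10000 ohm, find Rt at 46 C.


NTC thermistor equation: Rt = R25 * exp(B * (1/T - 1/T25)).
T in Kelvin: 319.15 K, T25 = 298.15 K
1/T - 1/T25 = 1/319.15 - 1/298.15 = -0.00022069
B * (1/T - 1/T25) = 4184 * -0.00022069 = -0.9234
Rt = 10000 * exp(-0.9234) = 3971.7 ohm

3971.7 ohm


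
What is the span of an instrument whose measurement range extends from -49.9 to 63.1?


Span = upper range - lower range.
Span = 63.1 - (-49.9)
Span = 113.0

113.0


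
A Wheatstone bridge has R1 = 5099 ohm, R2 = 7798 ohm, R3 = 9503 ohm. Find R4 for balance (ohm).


At balance: R1*R4 = R2*R3, so R4 = R2*R3/R1.
R4 = 7798 * 9503 / 5099
R4 = 74104394 / 5099
R4 = 14533.12 ohm

14533.12 ohm


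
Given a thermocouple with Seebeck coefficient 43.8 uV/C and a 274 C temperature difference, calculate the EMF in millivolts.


The thermocouple output V = sensitivity * dT.
V = 43.8 uV/C * 274 C
V = 12001.2 uV
V = 12.001 mV

12.001 mV


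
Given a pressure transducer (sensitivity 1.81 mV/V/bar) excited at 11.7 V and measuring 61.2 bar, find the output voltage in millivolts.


Output = sensitivity * Vex * P.
Vout = 1.81 * 11.7 * 61.2
Vout = 21.177 * 61.2
Vout = 1296.03 mV

1296.03 mV


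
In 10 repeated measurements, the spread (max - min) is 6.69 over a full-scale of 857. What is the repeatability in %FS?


Repeatability = (spread / full scale) * 100%.
R = (6.69 / 857) * 100
R = 0.781 %FS

0.781 %FS


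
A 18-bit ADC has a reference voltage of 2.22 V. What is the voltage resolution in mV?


The resolution (LSB) of an ADC is Vref / 2^n.
LSB = 2.22 / 2^18
LSB = 2.22 / 262144
LSB = 8.47e-06 V = 0.00846863 mV

0.00846863 mV


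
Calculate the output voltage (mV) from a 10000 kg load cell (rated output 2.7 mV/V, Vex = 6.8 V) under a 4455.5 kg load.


Vout = rated_output * Vex * (load / capacity).
Vout = 2.7 * 6.8 * (4455.5 / 10000)
Vout = 2.7 * 6.8 * 0.44555
Vout = 8.18 mV

8.18 mV


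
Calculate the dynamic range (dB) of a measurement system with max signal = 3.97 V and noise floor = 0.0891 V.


Dynamic range = 20 * log10(Vmax / Vnoise).
DR = 20 * log10(3.97 / 0.0891)
DR = 20 * log10(44.56)
DR = 32.98 dB

32.98 dB


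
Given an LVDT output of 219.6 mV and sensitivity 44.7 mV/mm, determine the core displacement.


Displacement = Vout / sensitivity.
d = 219.6 / 44.7
d = 4.913 mm

4.913 mm


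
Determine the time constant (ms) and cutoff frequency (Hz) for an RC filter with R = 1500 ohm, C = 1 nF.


Time constant: tau = R * C.
tau = 1500 * 1.00e-09 = 1.5e-06 s
tau = 0.0015 ms
Cutoff frequency: fc = 1 / (2*pi*R*C).
fc = 1 / (2*pi*1.5e-06) = 106103.3 Hz

tau = 0.0015 ms, fc = 106103.3 Hz


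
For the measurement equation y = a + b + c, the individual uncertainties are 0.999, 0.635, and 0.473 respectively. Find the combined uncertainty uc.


For a sum of independent quantities, uc = sqrt(u1^2 + u2^2 + u3^2).
uc = sqrt(0.999^2 + 0.635^2 + 0.473^2)
uc = sqrt(0.998001 + 0.403225 + 0.223729)
uc = 1.2747

1.2747


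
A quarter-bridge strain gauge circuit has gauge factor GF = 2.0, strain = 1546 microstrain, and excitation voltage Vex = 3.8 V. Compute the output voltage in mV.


Quarter bridge output: Vout = (GF * epsilon * Vex) / 4.
Vout = (2.0 * 1546e-6 * 3.8) / 4
Vout = 0.0117496 / 4 V
Vout = 0.0029374 V = 2.9374 mV

2.9374 mV


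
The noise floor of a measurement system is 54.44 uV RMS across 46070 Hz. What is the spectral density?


Noise spectral density = Vrms / sqrt(BW).
NSD = 54.44 / sqrt(46070)
NSD = 54.44 / 214.6392
NSD = 0.2536 uV/sqrt(Hz)

0.2536 uV/sqrt(Hz)


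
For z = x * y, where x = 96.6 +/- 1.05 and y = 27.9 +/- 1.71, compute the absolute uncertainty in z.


For a product z = x*y, the relative uncertainty is:
uz/z = sqrt((ux/x)^2 + (uy/y)^2)
Relative uncertainties: ux/x = 1.05/96.6 = 0.01087
uy/y = 1.71/27.9 = 0.06129
z = 96.6 * 27.9 = 2695.1
uz = 2695.1 * sqrt(0.01087^2 + 0.06129^2) = 167.764

167.764


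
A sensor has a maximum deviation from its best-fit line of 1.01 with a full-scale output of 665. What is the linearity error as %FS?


Linearity error = (max deviation / full scale) * 100%.
Linearity = (1.01 / 665) * 100
Linearity = 0.152 %FS

0.152 %FS


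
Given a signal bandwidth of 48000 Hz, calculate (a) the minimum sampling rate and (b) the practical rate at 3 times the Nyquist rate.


By Nyquist theorem, fs_min = 2 * fmax.
fs_min = 2 * 48000 = 96000 Hz
Practical rate = 3 * fs_min = 3 * 96000 = 288000 Hz

fs_min = 96000 Hz, fs_practical = 288000 Hz


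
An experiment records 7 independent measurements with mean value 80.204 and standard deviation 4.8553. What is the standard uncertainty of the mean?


The standard uncertainty for Type A evaluation is u = s / sqrt(n).
u = 4.8553 / sqrt(7)
u = 4.8553 / 2.6458
u = 1.8351

1.8351


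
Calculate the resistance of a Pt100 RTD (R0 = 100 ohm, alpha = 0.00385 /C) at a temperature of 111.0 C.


The RTD equation: Rt = R0 * (1 + alpha * T).
Rt = 100 * (1 + 0.00385 * 111.0)
Rt = 100 * (1 + 0.42735)
Rt = 100 * 1.42735
Rt = 142.735 ohm

142.735 ohm


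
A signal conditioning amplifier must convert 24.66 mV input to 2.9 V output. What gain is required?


Gain = Vout / Vin (converting to same units).
G = 2.9 V / 24.66 mV
G = 2900.0 mV / 24.66 mV
G = 117.6

117.6


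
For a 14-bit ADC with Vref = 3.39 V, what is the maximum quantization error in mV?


The maximum quantization error is +/- LSB/2.
LSB = Vref / 2^n = 3.39 / 16384 = 0.00020691 V
Max error = LSB / 2 = 0.00020691 / 2 = 0.00010345 V
Max error = 0.1035 mV

0.1035 mV


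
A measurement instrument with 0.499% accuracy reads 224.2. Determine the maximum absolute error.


Absolute error = (accuracy% / 100) * reading.
Error = (0.499 / 100) * 224.2
Error = 0.00499 * 224.2
Error = 1.1188

1.1188


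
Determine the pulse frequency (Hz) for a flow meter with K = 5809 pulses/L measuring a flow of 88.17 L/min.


Frequency = K * Q / 60 (converting L/min to L/s).
f = 5809 * 88.17 / 60
f = 512179.53 / 60
f = 8536.33 Hz

8536.33 Hz


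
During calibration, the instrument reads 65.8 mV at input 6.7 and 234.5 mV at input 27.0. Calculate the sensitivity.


Sensitivity = (y2 - y1) / (x2 - x1).
S = (234.5 - 65.8) / (27.0 - 6.7)
S = 168.7 / 20.3
S = 8.3103 mV/unit

8.3103 mV/unit


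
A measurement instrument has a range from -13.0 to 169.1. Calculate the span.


Span = upper range - lower range.
Span = 169.1 - (-13.0)
Span = 182.1

182.1


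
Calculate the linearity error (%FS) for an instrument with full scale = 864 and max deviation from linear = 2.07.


Linearity error = (max deviation / full scale) * 100%.
Linearity = (2.07 / 864) * 100
Linearity = 0.24 %FS

0.24 %FS


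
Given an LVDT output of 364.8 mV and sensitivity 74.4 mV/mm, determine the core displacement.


Displacement = Vout / sensitivity.
d = 364.8 / 74.4
d = 4.903 mm

4.903 mm


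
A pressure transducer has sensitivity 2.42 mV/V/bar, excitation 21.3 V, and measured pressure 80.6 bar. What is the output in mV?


Output = sensitivity * Vex * P.
Vout = 2.42 * 21.3 * 80.6
Vout = 51.546 * 80.6
Vout = 4154.61 mV

4154.61 mV


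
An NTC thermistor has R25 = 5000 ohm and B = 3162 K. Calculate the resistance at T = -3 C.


NTC thermistor equation: Rt = R25 * exp(B * (1/T - 1/T25)).
T in Kelvin: 270.15 K, T25 = 298.15 K
1/T - 1/T25 = 1/270.15 - 1/298.15 = 0.00034763
B * (1/T - 1/T25) = 3162 * 0.00034763 = 1.0992
Rt = 5000 * exp(1.0992) = 15008.9 ohm

15008.9 ohm


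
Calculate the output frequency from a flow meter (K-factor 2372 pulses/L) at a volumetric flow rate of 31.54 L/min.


Frequency = K * Q / 60 (converting L/min to L/s).
f = 2372 * 31.54 / 60
f = 74812.88 / 60
f = 1246.88 Hz

1246.88 Hz


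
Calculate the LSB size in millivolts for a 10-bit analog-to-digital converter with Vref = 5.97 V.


The resolution (LSB) of an ADC is Vref / 2^n.
LSB = 5.97 / 2^10
LSB = 5.97 / 1024
LSB = 0.00583008 V = 5.83007812 mV

5.83007812 mV


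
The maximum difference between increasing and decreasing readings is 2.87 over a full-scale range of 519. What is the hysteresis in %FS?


Hysteresis = (max difference / full scale) * 100%.
H = (2.87 / 519) * 100
H = 0.553 %FS

0.553 %FS


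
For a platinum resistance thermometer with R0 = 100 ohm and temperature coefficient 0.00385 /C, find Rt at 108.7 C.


The RTD equation: Rt = R0 * (1 + alpha * T).
Rt = 100 * (1 + 0.00385 * 108.7)
Rt = 100 * (1 + 0.418495)
Rt = 100 * 1.418495
Rt = 141.85 ohm

141.85 ohm


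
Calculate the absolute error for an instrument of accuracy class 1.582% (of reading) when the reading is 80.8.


Absolute error = (accuracy% / 100) * reading.
Error = (1.582 / 100) * 80.8
Error = 0.01582 * 80.8
Error = 1.2783

1.2783


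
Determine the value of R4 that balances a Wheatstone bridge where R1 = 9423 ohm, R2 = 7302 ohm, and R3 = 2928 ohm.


At balance: R1*R4 = R2*R3, so R4 = R2*R3/R1.
R4 = 7302 * 2928 / 9423
R4 = 21380256 / 9423
R4 = 2268.94 ohm

2268.94 ohm


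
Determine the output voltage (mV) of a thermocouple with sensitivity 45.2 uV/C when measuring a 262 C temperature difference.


The thermocouple output V = sensitivity * dT.
V = 45.2 uV/C * 262 C
V = 11842.4 uV
V = 11.842 mV

11.842 mV


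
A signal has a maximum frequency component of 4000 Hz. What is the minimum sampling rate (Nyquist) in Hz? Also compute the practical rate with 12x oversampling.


By Nyquist theorem, fs_min = 2 * fmax.
fs_min = 2 * 4000 = 8000 Hz
Practical rate = 12 * fs_min = 12 * 8000 = 96000 Hz

fs_min = 8000 Hz, fs_practical = 96000 Hz


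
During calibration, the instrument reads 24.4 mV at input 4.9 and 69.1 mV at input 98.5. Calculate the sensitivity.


Sensitivity = (y2 - y1) / (x2 - x1).
S = (69.1 - 24.4) / (98.5 - 4.9)
S = 44.7 / 93.6
S = 0.4776 mV/unit

0.4776 mV/unit


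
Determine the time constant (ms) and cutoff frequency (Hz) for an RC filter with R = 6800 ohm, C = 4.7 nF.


Time constant: tau = R * C.
tau = 6800 * 4.70e-09 = 3.196e-05 s
tau = 0.032 ms
Cutoff frequency: fc = 1 / (2*pi*R*C).
fc = 1 / (2*pi*3.196e-05) = 4979.82 Hz

tau = 0.032 ms, fc = 4979.82 Hz


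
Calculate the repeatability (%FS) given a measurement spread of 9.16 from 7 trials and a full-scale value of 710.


Repeatability = (spread / full scale) * 100%.
R = (9.16 / 710) * 100
R = 1.29 %FS

1.29 %FS


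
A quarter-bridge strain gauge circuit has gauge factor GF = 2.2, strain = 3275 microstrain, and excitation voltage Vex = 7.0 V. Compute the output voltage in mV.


Quarter bridge output: Vout = (GF * epsilon * Vex) / 4.
Vout = (2.2 * 3275e-6 * 7.0) / 4
Vout = 0.050435 / 4 V
Vout = 0.01260875 V = 12.6088 mV

12.6088 mV


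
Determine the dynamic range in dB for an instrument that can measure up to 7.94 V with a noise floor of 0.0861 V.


Dynamic range = 20 * log10(Vmax / Vnoise).
DR = 20 * log10(7.94 / 0.0861)
DR = 20 * log10(92.22)
DR = 39.3 dB

39.3 dB


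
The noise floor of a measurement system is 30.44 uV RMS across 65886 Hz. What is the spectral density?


Noise spectral density = Vrms / sqrt(BW).
NSD = 30.44 / sqrt(65886)
NSD = 30.44 / 256.6827
NSD = 0.1186 uV/sqrt(Hz)

0.1186 uV/sqrt(Hz)


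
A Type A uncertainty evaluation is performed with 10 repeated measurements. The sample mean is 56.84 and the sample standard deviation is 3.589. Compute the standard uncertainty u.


The standard uncertainty for Type A evaluation is u = s / sqrt(n).
u = 3.589 / sqrt(10)
u = 3.589 / 3.1623
u = 1.1349

1.1349


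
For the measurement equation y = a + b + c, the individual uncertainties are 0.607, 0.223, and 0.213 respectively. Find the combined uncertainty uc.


For a sum of independent quantities, uc = sqrt(u1^2 + u2^2 + u3^2).
uc = sqrt(0.607^2 + 0.223^2 + 0.213^2)
uc = sqrt(0.368449 + 0.049729 + 0.045369)
uc = 0.6808

0.6808


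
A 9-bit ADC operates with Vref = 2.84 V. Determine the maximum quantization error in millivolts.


The maximum quantization error is +/- LSB/2.
LSB = Vref / 2^n = 2.84 / 512 = 0.00554687 V
Max error = LSB / 2 = 0.00554687 / 2 = 0.00277344 V
Max error = 2.7734 mV

2.7734 mV


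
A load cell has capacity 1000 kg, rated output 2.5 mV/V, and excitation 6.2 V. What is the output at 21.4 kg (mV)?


Vout = rated_output * Vex * (load / capacity).
Vout = 2.5 * 6.2 * (21.4 / 1000)
Vout = 2.5 * 6.2 * 0.0214
Vout = 0.332 mV

0.332 mV


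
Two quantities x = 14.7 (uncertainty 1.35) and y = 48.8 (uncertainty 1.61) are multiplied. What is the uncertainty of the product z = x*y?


For a product z = x*y, the relative uncertainty is:
uz/z = sqrt((ux/x)^2 + (uy/y)^2)
Relative uncertainties: ux/x = 1.35/14.7 = 0.091837
uy/y = 1.61/48.8 = 0.032992
z = 14.7 * 48.8 = 717.4
uz = 717.4 * sqrt(0.091837^2 + 0.032992^2) = 70.002

70.002


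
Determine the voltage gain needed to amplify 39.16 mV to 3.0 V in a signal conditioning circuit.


Gain = Vout / Vin (converting to same units).
G = 3.0 V / 39.16 mV
G = 3000.0 mV / 39.16 mV
G = 76.61

76.61


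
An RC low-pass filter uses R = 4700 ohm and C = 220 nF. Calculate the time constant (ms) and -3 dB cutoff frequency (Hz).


Time constant: tau = R * C.
tau = 4700 * 2.20e-07 = 0.001034 s
tau = 1.034 ms
Cutoff frequency: fc = 1 / (2*pi*R*C).
fc = 1 / (2*pi*0.001034) = 153.92 Hz

tau = 1.034 ms, fc = 153.92 Hz


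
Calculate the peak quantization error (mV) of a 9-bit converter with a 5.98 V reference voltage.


The maximum quantization error is +/- LSB/2.
LSB = Vref / 2^n = 5.98 / 512 = 0.01167969 V
Max error = LSB / 2 = 0.01167969 / 2 = 0.00583984 V
Max error = 5.8398 mV

5.8398 mV


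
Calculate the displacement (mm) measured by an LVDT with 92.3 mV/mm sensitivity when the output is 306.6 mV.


Displacement = Vout / sensitivity.
d = 306.6 / 92.3
d = 3.322 mm

3.322 mm


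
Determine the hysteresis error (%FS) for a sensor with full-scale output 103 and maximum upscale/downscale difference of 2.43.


Hysteresis = (max difference / full scale) * 100%.
H = (2.43 / 103) * 100
H = 2.359 %FS

2.359 %FS


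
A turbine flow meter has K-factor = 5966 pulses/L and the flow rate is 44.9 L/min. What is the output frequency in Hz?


Frequency = K * Q / 60 (converting L/min to L/s).
f = 5966 * 44.9 / 60
f = 267873.4 / 60
f = 4464.56 Hz

4464.56 Hz


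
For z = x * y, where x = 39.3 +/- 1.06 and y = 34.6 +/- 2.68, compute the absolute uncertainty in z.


For a product z = x*y, the relative uncertainty is:
uz/z = sqrt((ux/x)^2 + (uy/y)^2)
Relative uncertainties: ux/x = 1.06/39.3 = 0.026972
uy/y = 2.68/34.6 = 0.077457
z = 39.3 * 34.6 = 1359.8
uz = 1359.8 * sqrt(0.026972^2 + 0.077457^2) = 111.527

111.527


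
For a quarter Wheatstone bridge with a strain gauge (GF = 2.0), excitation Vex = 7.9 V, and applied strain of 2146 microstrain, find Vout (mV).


Quarter bridge output: Vout = (GF * epsilon * Vex) / 4.
Vout = (2.0 * 2146e-6 * 7.9) / 4
Vout = 0.0339068 / 4 V
Vout = 0.0084767 V = 8.4767 mV

8.4767 mV


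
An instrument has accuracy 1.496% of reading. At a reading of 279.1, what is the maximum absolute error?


Absolute error = (accuracy% / 100) * reading.
Error = (1.496 / 100) * 279.1
Error = 0.01496 * 279.1
Error = 4.1753

4.1753


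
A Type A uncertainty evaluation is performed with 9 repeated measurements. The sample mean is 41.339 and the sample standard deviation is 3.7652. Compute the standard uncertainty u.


The standard uncertainty for Type A evaluation is u = s / sqrt(n).
u = 3.7652 / sqrt(9)
u = 3.7652 / 3.0
u = 1.2551

1.2551


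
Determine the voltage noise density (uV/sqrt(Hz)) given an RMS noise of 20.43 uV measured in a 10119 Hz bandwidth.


Noise spectral density = Vrms / sqrt(BW).
NSD = 20.43 / sqrt(10119)
NSD = 20.43 / 100.5932
NSD = 0.2031 uV/sqrt(Hz)

0.2031 uV/sqrt(Hz)


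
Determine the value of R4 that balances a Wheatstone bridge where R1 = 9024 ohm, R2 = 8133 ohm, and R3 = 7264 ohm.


At balance: R1*R4 = R2*R3, so R4 = R2*R3/R1.
R4 = 8133 * 7264 / 9024
R4 = 59078112 / 9024
R4 = 6546.78 ohm

6546.78 ohm


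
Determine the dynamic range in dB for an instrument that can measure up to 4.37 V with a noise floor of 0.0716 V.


Dynamic range = 20 * log10(Vmax / Vnoise).
DR = 20 * log10(4.37 / 0.0716)
DR = 20 * log10(61.03)
DR = 35.71 dB

35.71 dB


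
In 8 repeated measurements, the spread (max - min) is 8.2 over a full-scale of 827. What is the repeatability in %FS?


Repeatability = (spread / full scale) * 100%.
R = (8.2 / 827) * 100
R = 0.992 %FS

0.992 %FS
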